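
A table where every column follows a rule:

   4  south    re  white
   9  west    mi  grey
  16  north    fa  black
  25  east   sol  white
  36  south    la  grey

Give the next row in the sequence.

49  west  ti  black

First component: perfect squares: 2², 3², 4², …, so 4, 9, 16, 25, 36 → 49.
For the direction, repeats south → west → north → east: south, west, north, east, south → west.
For the note, runs through the solfège scale do→ti: re, mi, fa, sol, la → ti.
Shade: repeats white → grey → black, so white, grey, black, white, grey → black.
So the next row is 49  west  ti  black.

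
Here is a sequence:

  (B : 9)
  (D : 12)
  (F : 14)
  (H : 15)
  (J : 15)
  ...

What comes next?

For the letter, letters move forward 2 places in the alphabet: B, D, F, H, J → L.
Second entry: differences are 3, 2, 1, … (decreasing by 1 each time), so 9, 12, 14, 15, 15 → 14.
Putting it together: (L : 14).

(L : 14)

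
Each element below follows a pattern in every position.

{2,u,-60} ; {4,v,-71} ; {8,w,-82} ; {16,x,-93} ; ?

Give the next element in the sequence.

{32,y,-104}

For the first slot, ×2 each step: 2, 4, 8, 16 → 32.
Letter goes u, v, w, x → y (letters move forward 1 place in the alphabet).
Third slot: -60, -71, -82, -93 → -104 (−11 each step).
Putting it together: {32,y,-104}.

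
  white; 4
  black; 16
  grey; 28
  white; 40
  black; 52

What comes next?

grey; 64

Shade: repeats white → black → grey, so white, black, grey, white, black → grey.
Second entry: +12 each step; 4, 16, 28, 40, 52 → 64.
Putting it together: grey; 64.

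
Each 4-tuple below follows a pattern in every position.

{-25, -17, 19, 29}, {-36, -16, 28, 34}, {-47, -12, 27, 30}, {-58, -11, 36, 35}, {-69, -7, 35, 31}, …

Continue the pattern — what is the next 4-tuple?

First coordinate: -25, -36, -47, -58, -69 → -80 (−11 each step).
Second coordinate: -17, -16, -12, -11, -7 → -6 (alternating steps +1, +4, +1, +4, …).
Third coordinate goes 19, 28, 27, 36, 35 → 44 (alternating steps +9, −1, +9, −1, …).
Fourth coordinate — alternating steps +5, −4, +5, −4, …: 29, 34, 30, 35, 31 → 36.
Combining the parts gives {-80, -6, 44, 36}.

{-80, -6, 44, 36}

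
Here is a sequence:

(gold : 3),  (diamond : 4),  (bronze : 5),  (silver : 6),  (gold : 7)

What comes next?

Rank: repeats gold → diamond → bronze → silver; gold, diamond, bronze, silver, gold → diamond.
Second slot — +1 each step: 3, 4, 5, 6, 7 → 8.
Putting it together: (diamond : 8).

(diamond : 8)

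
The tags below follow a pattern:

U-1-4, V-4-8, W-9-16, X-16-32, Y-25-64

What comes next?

For the letter, letters move forward 1 place in the alphabet: U, V, W, X, Y → Z.
Second component goes 1, 4, 9, 16, 25 → 36 (perfect squares: 1², 2², 3², …).
Third component goes 4, 8, 16, 32, 64 → 128 (×2 each step).
So the next tag is Z-36-128.

Z-36-128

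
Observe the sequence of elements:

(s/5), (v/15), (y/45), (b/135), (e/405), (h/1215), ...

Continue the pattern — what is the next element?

(k/3645)

Letter goes s, v, y, b, e, h → k (letters move forward 3 places in the alphabet, wrapping Z→A).
Second slot: ×3 each step, so 5, 15, 45, 135, 405, 1215 → 3645.
Putting it together: (k/3645).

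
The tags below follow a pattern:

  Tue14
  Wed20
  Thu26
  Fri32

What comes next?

Sat38

Day: runs through the weekdays Mon→Sun; Tue, Wed, Thu, Fri → Sat.
Second component: 14, 20, 26, 32 → 38 (+6 each step).
So the next tag is Sat38.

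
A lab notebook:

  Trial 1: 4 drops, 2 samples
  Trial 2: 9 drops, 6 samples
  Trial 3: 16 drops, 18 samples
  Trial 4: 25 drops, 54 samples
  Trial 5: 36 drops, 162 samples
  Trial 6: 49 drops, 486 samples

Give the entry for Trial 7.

64 drops, 1458 samples

Drops: 4, 9, 16, 25, 36, 49 → 64 (perfect squares: 2², 3², 4², …).
Samples: 2, 6, 18, 54, 162, 486 → 1458 (×3 each step).
Combining the parts gives 64 drops, 1458 samples.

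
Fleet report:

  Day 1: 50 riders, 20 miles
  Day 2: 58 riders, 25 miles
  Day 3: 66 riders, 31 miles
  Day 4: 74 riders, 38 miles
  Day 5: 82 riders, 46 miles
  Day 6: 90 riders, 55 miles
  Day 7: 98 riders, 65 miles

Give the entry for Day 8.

Riders: 50, 58, 66, 74, 82, 90, 98 → 106 (+8 each step).
Miles — differences are 5, 6, 7, … (increasing by 1 each time): 20, 25, 31, 38, 46, 55, 65 → 76.
Combining the parts gives 106 riders, 76 miles.

106 riders, 76 miles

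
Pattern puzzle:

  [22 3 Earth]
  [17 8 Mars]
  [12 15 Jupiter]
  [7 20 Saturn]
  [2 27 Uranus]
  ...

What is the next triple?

First coordinate: −5 each step, so 22, 17, 12, 7, 2 → -3.
Second coordinate: 3, 8, 15, 20, 27 → 32 (alternating steps +5, +7, +5, +7, …).
Planet — runs through the planets Mercury→Neptune: Earth, Mars, Jupiter, Saturn, Uranus → Neptune.
So the next triple is [-3 32 Neptune].

[-3 32 Neptune]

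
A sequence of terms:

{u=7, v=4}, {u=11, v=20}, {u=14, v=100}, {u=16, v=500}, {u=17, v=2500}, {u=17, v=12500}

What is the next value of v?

V goes 4, 20, 100, 500, 2500, 12500 → 62500 (×5 each step).

62500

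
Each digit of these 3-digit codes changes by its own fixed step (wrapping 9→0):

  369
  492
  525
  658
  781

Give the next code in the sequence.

First digit: +1 each step, mod 10, so 3, 4, 5, 6, 7 → 8.
Second digit: 6, 9, 2, 5, 8 → 1 (+3 each step, mod 10).
Third digit: +3 each step, mod 10; 9, 2, 5, 8, 1 → 4.
Combining the parts gives 814.

814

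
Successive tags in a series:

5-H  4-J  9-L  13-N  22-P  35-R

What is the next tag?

First component goes 5, 4, 9, 13, 22, 35 → 57 (each term is the sum of the two before it).
Letter: letters move forward 2 places in the alphabet, so H, J, L, N, P, R → T.
So the next tag is 57-T.

57-T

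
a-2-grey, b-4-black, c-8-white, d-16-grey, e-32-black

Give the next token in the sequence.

f-64-white

Letter: letters move forward 1 place in the alphabet; a, b, c, d, e → f.
Second component: ×2 each step, so 2, 4, 8, 16, 32 → 64.
Shade: repeats grey → black → white; grey, black, white, grey, black → white.
So the next token is f-64-white.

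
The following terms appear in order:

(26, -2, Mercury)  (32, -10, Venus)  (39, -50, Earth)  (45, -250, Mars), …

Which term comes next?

For the first component, alternating steps +6, +7, +6, +7, …: 26, 32, 39, 45 → 52.
Second component — ×5 each step: -2, -10, -50, -250 → -1250.
For the planet, runs through the planets Mercury→Neptune: Mercury, Venus, Earth, Mars → Jupiter.
So the next term is (52, -1250, Jupiter).

(52, -1250, Jupiter)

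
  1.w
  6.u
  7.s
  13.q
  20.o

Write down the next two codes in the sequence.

33.m then 53.k

For the first component, each term is the sum of the two before it: 1, 6, 7, 13, 20 → 33 → 53.
Letter: letters move back 2 places in the alphabet; w, u, s, q, o → m → k.
So the next two codes are 33.m and 53.k.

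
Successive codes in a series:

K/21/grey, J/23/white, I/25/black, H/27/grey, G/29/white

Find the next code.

F/31/black

Letter: letters move back 1 place in the alphabet; K, J, I, H, G → F.
Second component: +2 each step, so 21, 23, 25, 27, 29 → 31.
Shade: repeats grey → white → black; grey, white, black, grey, white → black.
Combining the parts gives F/31/black.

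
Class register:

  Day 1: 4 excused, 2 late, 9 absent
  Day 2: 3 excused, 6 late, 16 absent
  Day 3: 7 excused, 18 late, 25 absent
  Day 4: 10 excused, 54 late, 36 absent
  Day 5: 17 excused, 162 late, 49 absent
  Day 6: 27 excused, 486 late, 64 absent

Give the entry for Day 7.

Excused: 4, 3, 7, 10, 17, 27 → 44 (each term is the sum of the two before it).
Late: 2, 6, 18, 54, 162, 486 → 1458 (×3 each step).
Absent: perfect squares: 3², 4², 5², …, so 9, 16, 25, 36, 49, 64 → 81.
Combining the parts gives 44 excused, 1458 late, 81 absent.

44 excused, 1458 late, 81 absent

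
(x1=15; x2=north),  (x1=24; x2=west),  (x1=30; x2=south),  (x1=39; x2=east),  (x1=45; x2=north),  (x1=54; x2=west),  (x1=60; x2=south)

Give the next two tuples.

(x1=69; x2=east), (x1=75; x2=north)

X1: alternating steps +9, +6, +9, +6, …, so 15, 24, 30, 39, 45, 54, 60 → 69 → 75.
X2: repeats north → west → south → east, so north, west, south, east, north, west, south → east → north.
Putting the parts together: (x1=69; x2=east) and then (x1=75; x2=north).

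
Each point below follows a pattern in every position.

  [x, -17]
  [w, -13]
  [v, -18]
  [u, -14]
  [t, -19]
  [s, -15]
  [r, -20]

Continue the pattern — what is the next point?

[q, -16]

Letter: x, w, v, u, t, s, r → q (letters move back 1 place in the alphabet).
Second value: alternating steps +4, −5, +4, −5, …; -17, -13, -18, -14, -19, -15, -20 → -16.
Combining the parts gives [q, -16].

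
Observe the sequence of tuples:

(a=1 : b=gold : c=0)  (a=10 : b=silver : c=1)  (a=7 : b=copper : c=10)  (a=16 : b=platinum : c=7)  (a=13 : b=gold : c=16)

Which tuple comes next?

A goes 1, 10, 7, 16, 13 → 22 (alternating steps +9, −3, +9, −3, …).
B goes gold, silver, copper, platinum, gold → silver (repeats gold → silver → copper → platinum).
C: always the previous value of the a, so 0, 1, 10, 7, 16 → 13.
Putting it together: (a=22 : b=silver : c=13).

(a=22 : b=silver : c=13)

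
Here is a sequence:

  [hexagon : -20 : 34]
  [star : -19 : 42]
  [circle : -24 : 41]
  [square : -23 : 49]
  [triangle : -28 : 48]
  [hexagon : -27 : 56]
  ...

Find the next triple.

Shape goes hexagon, star, circle, square, triangle, hexagon → star (repeats hexagon → star → circle → square → triangle).
Second value: alternating steps +1, −5, +1, −5, …, so -20, -19, -24, -23, -28, -27 → -32.
For the third value, alternating steps +8, −1, +8, −1, …: 34, 42, 41, 49, 48, 56 → 55.
Putting it together: [star : -32 : 55].

[star : -32 : 55]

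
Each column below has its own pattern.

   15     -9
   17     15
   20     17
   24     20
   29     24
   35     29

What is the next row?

First component goes 15, 17, 20, 24, 29, 35 → 42 (differences are 2, 3, 4, … (increasing by 1 each time)).
Second component: always the previous value of the first component, so -9, 15, 17, 20, 24, 29 → 35.
Combining the parts gives 42  35.

42  35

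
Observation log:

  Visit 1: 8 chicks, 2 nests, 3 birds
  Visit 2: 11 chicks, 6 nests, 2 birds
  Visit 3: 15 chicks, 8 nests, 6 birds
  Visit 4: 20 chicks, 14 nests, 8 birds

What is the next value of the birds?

Nests: each term is the sum of the two before it, so 2, 6, 8, 14 → 22.
Birds — always the previous value of the nests: 3, 2, 6, 8 → 14.

14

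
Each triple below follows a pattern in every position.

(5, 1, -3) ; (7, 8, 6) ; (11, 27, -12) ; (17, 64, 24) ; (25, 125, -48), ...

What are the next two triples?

For the first part, differences are 2, 4, 6, … (increasing by 2 each time): 5, 7, 11, 17, 25 → 35 → 47.
Second part: perfect cubes: 1³, 2³, 3³, …; 1, 8, 27, 64, 125 → 216 → 343.
Third part goes -3, 6, -12, 24, -48 → 96 → -192 (×(-2) each step).
So the next two triples are (35, 216, 96) and (47, 343, -192).

(35, 216, 96), (47, 343, -192)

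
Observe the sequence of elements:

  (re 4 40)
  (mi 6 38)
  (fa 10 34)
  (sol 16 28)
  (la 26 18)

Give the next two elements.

Note: runs through the solfège scale do→ti, so re, mi, fa, sol, la → ti → do.
For the second part, each term is the sum of the two before it: 4, 6, 10, 16, 26 → 42 → 68.
Third part goes 40, 38, 34, 28, 18 → 2 → -24 (together with the second part always sums to 44).
So the next two elements are (ti 42 2) and (do 68 -24).

(ti 42 2), (do 68 -24)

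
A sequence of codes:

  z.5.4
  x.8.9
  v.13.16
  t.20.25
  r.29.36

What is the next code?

p.40.49

Letter: z, x, v, t, r → p (letters move back 2 places in the alphabet).
Second component goes 5, 8, 13, 20, 29 → 40 (differences are 3, 5, 7, … (increasing by 2 each time)).
For the third component, perfect squares: 2², 3², 4², …: 4, 9, 16, 25, 36 → 49.
So the next code is p.40.49.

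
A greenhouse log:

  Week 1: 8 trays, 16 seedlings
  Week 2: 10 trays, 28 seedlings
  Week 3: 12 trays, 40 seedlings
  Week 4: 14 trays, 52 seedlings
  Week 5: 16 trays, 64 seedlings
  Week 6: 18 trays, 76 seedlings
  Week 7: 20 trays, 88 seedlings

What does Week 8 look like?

22 trays, 100 seedlings

Trays: +2 each step, so 8, 10, 12, 14, 16, 18, 20 → 22.
Seedlings: +12 each step; 16, 28, 40, 52, 64, 76, 88 → 100.
Combining the parts gives 22 trays, 100 seedlings.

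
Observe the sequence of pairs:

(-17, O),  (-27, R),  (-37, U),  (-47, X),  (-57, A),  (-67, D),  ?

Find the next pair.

First slot goes -17, -27, -37, -47, -57, -67 → -77 (−10 each step).
Letter: O, R, U, X, A, D → G (letters move forward 3 places in the alphabet, wrapping Z→A).
Combining the parts gives (-77, G).

(-77, G)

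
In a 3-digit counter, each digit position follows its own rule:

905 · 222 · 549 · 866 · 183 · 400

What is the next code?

727

First digit: 9, 2, 5, 8, 1, 4 → 7 (+3 each step, mod 10).
Second digit goes 0, 2, 4, 6, 8, 0 → 2 (+2 each step, mod 10).
Third digit — −3 each step, mod 10: 5, 2, 9, 6, 3, 0 → 7.
So the next code is 727.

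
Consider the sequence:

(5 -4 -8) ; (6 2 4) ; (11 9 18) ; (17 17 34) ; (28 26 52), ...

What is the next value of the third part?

Second part: -4, 2, 9, 17, 26 → 36 (differences are 6, 7, 8, … (increasing by 1 each time)).
Third part: always 2 × the second part; -8, 4, 18, 34, 52 → 72.

72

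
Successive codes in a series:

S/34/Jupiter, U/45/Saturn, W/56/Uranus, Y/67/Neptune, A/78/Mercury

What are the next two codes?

C/89/Venus, E/100/Earth

Letter: letters move forward 2 places in the alphabet, wrapping Z→A, so S, U, W, Y, A → C → E.
Second component: +11 each step, so 34, 45, 56, 67, 78 → 89 → 100.
Planet: runs through the planets Mercury→Neptune; Jupiter, Saturn, Uranus, Neptune, Mercury → Venus → Earth.
So the next two codes are C/89/Venus and E/100/Earth.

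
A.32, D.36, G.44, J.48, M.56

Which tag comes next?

Letter: letters move forward 3 places in the alphabet, so A, D, G, J, M → P.
Second component: alternating steps +4, +8, +4, +8, …; 32, 36, 44, 48, 56 → 60.
Putting it together: P.60.

P.60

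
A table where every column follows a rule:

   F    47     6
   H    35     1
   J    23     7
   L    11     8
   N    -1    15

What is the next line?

Letter: letters move forward 2 places in the alphabet, so F, H, J, L, N → P.
Second component: −12 each step; 47, 35, 23, 11, -1 → -13.
Third component: each term is the sum of the two before it; 6, 1, 7, 8, 15 → 23.
Putting it together: P  -13  23.

P  -13  23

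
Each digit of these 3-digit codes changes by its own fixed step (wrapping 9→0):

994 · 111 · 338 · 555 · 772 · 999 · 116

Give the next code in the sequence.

First digit: +2 each step, mod 10; 9, 1, 3, 5, 7, 9, 1 → 3.
Second digit goes 9, 1, 3, 5, 7, 9, 1 → 3 (+2 each step, mod 10).
Third digit goes 4, 1, 8, 5, 2, 9, 6 → 3 (−3 each step, mod 10).
Putting it together: 333.

333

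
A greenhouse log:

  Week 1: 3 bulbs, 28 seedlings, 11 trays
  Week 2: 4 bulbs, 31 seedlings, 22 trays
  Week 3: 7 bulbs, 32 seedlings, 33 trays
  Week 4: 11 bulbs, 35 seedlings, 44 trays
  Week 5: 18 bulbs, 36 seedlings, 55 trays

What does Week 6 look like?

Bulbs: each term is the sum of the two before it; 3, 4, 7, 11, 18 → 29.
Seedlings — alternating steps +3, +1, +3, +1, …: 28, 31, 32, 35, 36 → 39.
For the trays, +11 each step: 11, 22, 33, 44, 55 → 66.
So the next record is 29 bulbs, 39 seedlings, 66 trays.

29 bulbs, 39 seedlings, 66 trays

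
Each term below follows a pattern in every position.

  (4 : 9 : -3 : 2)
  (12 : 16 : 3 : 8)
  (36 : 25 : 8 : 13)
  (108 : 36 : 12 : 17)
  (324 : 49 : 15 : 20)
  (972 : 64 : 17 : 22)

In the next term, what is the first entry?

First entry: 4, 12, 36, 108, 324, 972 → 2916 (×3 each step).

2916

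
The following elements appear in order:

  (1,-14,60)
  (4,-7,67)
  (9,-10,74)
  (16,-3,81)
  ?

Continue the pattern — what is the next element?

(25,-6,88)

First part goes 1, 4, 9, 16 → 25 (perfect squares: 1², 2², 3², …).
Second part — alternating steps +7, −3, +7, −3, …: -14, -7, -10, -3 → -6.
Third part: +7 each step, so 60, 67, 74, 81 → 88.
So the next element is (25,-6,88).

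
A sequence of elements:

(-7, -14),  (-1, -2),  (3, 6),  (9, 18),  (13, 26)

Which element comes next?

First value: -7, -1, 3, 9, 13 → 19 (alternating steps +6, +4, +6, +4, …).
Second value: always 2 × the first value; -14, -2, 6, 18, 26 → 38.
Combining the parts gives (19, 38).

(19, 38)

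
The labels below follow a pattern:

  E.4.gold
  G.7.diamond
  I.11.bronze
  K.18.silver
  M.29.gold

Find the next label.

O.47.diamond

Letter goes E, G, I, K, M → O (letters move forward 2 places in the alphabet).
Second component: each term is the sum of the two before it, so 4, 7, 11, 18, 29 → 47.
Rank: repeats gold → diamond → bronze → silver; gold, diamond, bronze, silver, gold → diamond.
So the next label is O.47.diamond.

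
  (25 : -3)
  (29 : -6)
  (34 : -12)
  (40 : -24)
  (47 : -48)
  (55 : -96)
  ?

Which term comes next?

(64 : -192)

For the first component, differences are 4, 5, 6, … (increasing by 1 each time): 25, 29, 34, 40, 47, 55 → 64.
For the second component, ×2 each step: -3, -6, -12, -24, -48, -96 → -192.
Combining the parts gives (64 : -192).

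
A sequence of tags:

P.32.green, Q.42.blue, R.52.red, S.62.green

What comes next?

T.72.blue

Letter: letters move forward 1 place in the alphabet, so P, Q, R, S → T.
Second component goes 32, 42, 52, 62 → 72 (+10 each step).
Colour goes green, blue, red, green → blue (repeats green → blue → red).
So the next tag is T.72.blue.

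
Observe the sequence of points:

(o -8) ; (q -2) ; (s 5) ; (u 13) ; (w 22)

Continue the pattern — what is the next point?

(y 32)

Letter — letters move forward 2 places in the alphabet: o, q, s, u, w → y.
Second coordinate goes -8, -2, 5, 13, 22 → 32 (differences are 6, 7, 8, … (increasing by 1 each time)).
Combining the parts gives (y 32).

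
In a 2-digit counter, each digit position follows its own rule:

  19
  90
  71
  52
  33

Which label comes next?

14

First digit: −2 each step, mod 10; 1, 9, 7, 5, 3 → 1.
Second digit: +1 each step, mod 10; 9, 0, 1, 2, 3 → 4.
Putting it together: 14.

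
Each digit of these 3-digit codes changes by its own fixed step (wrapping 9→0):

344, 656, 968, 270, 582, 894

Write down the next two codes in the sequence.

First digit goes 3, 6, 9, 2, 5, 8 → 1 → 4 (+3 each step, mod 10).
Second digit goes 4, 5, 6, 7, 8, 9 → 0 → 1 (+1 each step, mod 10).
Third digit — +2 each step, mod 10: 4, 6, 8, 0, 2, 4 → 6 → 8.
Putting the parts together: 106 and then 418.

106, 418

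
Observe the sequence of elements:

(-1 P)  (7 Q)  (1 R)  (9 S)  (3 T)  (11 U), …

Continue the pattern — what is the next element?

(5 V)

First slot: alternating steps +8, −6, +8, −6, …; -1, 7, 1, 9, 3, 11 → 5.
Letter — letters move forward 1 place in the alphabet: P, Q, R, S, T, U → V.
So the next element is (5 V).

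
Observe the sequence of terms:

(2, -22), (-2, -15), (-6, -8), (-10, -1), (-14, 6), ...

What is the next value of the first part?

First part — −4 each step: 2, -2, -6, -10, -14 → -18.
Second part: -22, -15, -8, -1, 6 → 13 (+7 each step).

-18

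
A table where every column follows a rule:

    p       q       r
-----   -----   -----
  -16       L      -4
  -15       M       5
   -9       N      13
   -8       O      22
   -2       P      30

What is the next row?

-1  Q  39

Column p: alternating steps +1, +6, +1, +6, …, so -16, -15, -9, -8, -2 → -1.
Column q: letters move forward 1 place in the alphabet, so L, M, N, O, P → Q.
Column r: alternating steps +9, +8, +9, +8, …; -4, 5, 13, 22, 30 → 39.
So the next row is -1  Q  39.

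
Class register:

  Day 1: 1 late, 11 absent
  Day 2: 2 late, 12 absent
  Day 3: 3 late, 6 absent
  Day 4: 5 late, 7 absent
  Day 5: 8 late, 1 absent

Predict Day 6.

13 late, 2 absent

Late: each term is the sum of the two before it; 1, 2, 3, 5, 8 → 13.
Absent: alternating steps +1, −6, +1, −6, …, so 11, 12, 6, 7, 1 → 2.
So the next line is 13 late, 2 absent.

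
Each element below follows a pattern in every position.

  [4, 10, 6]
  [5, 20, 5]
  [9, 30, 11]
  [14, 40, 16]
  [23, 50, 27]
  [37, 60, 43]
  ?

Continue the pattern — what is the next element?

First part — each term is the sum of the two before it: 4, 5, 9, 14, 23, 37 → 60.
Second part — +10 each step: 10, 20, 30, 40, 50, 60 → 70.
For the third part, each term is the sum of the two before it: 6, 5, 11, 16, 27, 43 → 70.
Combining the parts gives [60, 70, 70].

[60, 70, 70]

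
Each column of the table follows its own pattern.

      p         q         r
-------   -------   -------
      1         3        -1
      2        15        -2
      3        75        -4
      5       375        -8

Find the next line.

Column p — each term is the sum of the two before it: 1, 2, 3, 5 → 8.
Column q: 3, 15, 75, 375 → 1875 (×5 each step).
Column r: ×2 each step, so -1, -2, -4, -8 → -16.
So the next line is 8  1875  -16.

8  1875  -16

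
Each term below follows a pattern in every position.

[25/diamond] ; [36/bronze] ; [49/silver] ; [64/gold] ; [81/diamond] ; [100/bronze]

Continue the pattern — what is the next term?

First part: perfect squares: 5², 6², 7², …; 25, 36, 49, 64, 81, 100 → 121.
For the rank, repeats diamond → bronze → silver → gold: diamond, bronze, silver, gold, diamond, bronze → silver.
So the next term is [121/silver].

[121/silver]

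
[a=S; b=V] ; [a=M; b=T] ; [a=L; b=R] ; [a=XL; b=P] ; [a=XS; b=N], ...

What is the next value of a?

For the a, runs through clothing sizes XS→XL: S, M, L, XL, XS → S.
B goes V, T, R, P, N → L (letters move back 2 places in the alphabet).

S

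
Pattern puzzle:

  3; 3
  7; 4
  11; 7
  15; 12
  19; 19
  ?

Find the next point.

For the first part, +4 each step: 3, 7, 11, 15, 19 → 23.
Second part: differences are 1, 3, 5, … (increasing by 2 each time), so 3, 4, 7, 12, 19 → 28.
Combining the parts gives 23; 28.

23; 28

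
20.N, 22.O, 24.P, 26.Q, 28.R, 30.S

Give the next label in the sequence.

First component goes 20, 22, 24, 26, 28, 30 → 32 (+2 each step).
Letter: N, O, P, Q, R, S → T (letters move forward 1 place in the alphabet).
So the next label is 32.T.

32.T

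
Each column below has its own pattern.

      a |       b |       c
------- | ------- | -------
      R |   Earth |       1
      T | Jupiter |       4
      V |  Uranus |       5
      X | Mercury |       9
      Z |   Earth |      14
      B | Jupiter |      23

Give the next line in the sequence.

D  Uranus  37

Column a goes R, T, V, X, Z, B → D (letters move forward 2 places in the alphabet, wrapping Z→A).
Column b: repeats Earth → Jupiter → Uranus → Mercury, so Earth, Jupiter, Uranus, Mercury, Earth, Jupiter → Uranus.
Column c: 1, 4, 5, 9, 14, 23 → 37 (each term is the sum of the two before it).
Combining the parts gives D  Uranus  37.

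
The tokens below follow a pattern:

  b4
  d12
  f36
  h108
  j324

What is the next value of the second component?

Second component goes 4, 12, 36, 108, 324 → 972 (×3 each step).

972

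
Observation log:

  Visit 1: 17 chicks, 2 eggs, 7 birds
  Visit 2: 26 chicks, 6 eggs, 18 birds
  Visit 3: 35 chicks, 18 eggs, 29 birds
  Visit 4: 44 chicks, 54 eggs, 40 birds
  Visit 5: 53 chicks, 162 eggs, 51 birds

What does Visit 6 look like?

62 chicks, 486 eggs, 62 birds

Chicks goes 17, 26, 35, 44, 53 → 62 (+9 each step).
Eggs — ×3 each step: 2, 6, 18, 54, 162 → 486.
Birds: +11 each step; 7, 18, 29, 40, 51 → 62.
Putting it together: 62 chicks, 486 eggs, 62 birds.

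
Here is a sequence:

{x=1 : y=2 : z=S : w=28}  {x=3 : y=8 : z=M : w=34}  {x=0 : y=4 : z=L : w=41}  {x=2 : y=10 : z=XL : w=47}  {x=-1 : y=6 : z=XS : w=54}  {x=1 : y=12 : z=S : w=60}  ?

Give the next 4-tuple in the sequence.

X: alternating steps +2, −3, +2, −3, …, so 1, 3, 0, 2, -1, 1 → -2.
Y goes 2, 8, 4, 10, 6, 12 → 8 (alternating steps +6, −4, +6, −4, …).
For the z, repeats S → M → L → XL → XS: S, M, L, XL, XS, S → M.
W: 28, 34, 41, 47, 54, 60 → 67 (alternating steps +6, +7, +6, +7, …).
So the next 4-tuple is {x=-2 : y=8 : z=M : w=67}.

{x=-2 : y=8 : z=M : w=67}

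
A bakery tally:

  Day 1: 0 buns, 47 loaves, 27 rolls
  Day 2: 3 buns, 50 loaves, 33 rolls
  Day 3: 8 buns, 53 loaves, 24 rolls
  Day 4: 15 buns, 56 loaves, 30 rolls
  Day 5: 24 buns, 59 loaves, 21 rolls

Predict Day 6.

35 buns, 62 loaves, 27 rolls

For the buns, differences are 3, 5, 7, … (increasing by 2 each time): 0, 3, 8, 15, 24 → 35.
Loaves: +3 each step, so 47, 50, 53, 56, 59 → 62.
Rolls: 27, 33, 24, 30, 21 → 27 (alternating steps +6, −9, +6, −9, …).
Putting it together: 35 buns, 62 loaves, 27 rolls.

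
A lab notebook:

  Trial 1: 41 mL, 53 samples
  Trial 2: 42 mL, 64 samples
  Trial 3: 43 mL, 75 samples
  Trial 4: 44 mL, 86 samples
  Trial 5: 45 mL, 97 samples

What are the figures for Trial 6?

46 mL, 108 samples

ML — +1 each step: 41, 42, 43, 44, 45 → 46.
Samples: 53, 64, 75, 86, 97 → 108 (+11 each step).
Combining the parts gives 46 mL, 108 samples.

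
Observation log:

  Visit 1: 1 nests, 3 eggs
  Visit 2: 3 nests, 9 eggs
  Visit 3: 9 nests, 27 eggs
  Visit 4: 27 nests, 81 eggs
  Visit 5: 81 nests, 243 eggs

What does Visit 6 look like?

Nests goes 1, 3, 9, 27, 81 → 243 (×3 each step).
For the eggs, ×3 each step: 3, 9, 27, 81, 243 → 729.
Putting it together: 243 nests, 729 eggs.

243 nests, 729 eggs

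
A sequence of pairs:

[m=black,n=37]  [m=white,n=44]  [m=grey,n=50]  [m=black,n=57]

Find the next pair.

M: repeats black → white → grey; black, white, grey, black → white.
N — alternating steps +7, +6, +7, +6, …: 37, 44, 50, 57 → 63.
Putting it together: [m=white,n=63].

[m=white,n=63]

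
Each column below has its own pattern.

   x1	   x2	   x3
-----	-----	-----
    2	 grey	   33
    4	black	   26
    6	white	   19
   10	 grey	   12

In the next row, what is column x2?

black

For the column x1, each term is the sum of the two before it: 2, 4, 6, 10 → 16.
Column x2 — repeats grey → black → white: grey, black, white, grey → black.
Column x3: −7 each step, so 33, 26, 19, 12 → 5.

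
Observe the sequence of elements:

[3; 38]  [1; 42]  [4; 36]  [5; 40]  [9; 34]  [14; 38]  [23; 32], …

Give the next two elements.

[37; 36], [60; 30]

First part: each term is the sum of the two before it, so 3, 1, 4, 5, 9, 14, 23 → 37 → 60.
Second part: 38, 42, 36, 40, 34, 38, 32 → 36 → 30 (alternating steps +4, −6, +4, −6, …).
Putting the parts together: [37; 36] and then [60; 30].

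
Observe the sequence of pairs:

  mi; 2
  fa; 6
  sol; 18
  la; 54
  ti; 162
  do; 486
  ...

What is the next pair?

re; 1458

Note — runs through the solfège scale do→ti: mi, fa, sol, la, ti, do → re.
Second part: 2, 6, 18, 54, 162, 486 → 1458 (×3 each step).
So the next pair is re; 1458.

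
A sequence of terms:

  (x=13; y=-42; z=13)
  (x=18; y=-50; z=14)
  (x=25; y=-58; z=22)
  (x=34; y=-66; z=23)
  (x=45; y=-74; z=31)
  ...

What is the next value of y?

X: differences are 5, 7, 9, … (increasing by 2 each time), so 13, 18, 25, 34, 45 → 58.
Y: −8 each step, so -42, -50, -58, -66, -74 → -82.
Z: 13, 14, 22, 23, 31 → 32 (alternating steps +1, +8, +1, +8, …).

-82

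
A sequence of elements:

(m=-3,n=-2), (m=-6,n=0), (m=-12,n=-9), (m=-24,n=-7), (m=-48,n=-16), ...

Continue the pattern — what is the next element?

M — ×2 each step: -3, -6, -12, -24, -48 → -96.
N: alternating steps +2, −9, +2, −9, …, so -2, 0, -9, -7, -16 → -14.
Combining the parts gives (m=-96,n=-14).

(m=-96,n=-14)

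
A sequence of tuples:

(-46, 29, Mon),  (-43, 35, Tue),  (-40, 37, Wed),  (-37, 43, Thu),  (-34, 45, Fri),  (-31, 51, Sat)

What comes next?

First part: +3 each step; -46, -43, -40, -37, -34, -31 → -28.
Second part: alternating steps +6, +2, +6, +2, …, so 29, 35, 37, 43, 45, 51 → 53.
Day goes Mon, Tue, Wed, Thu, Fri, Sat → Sun (runs through the weekdays Mon→Sun).
Putting it together: (-28, 53, Sun).

(-28, 53, Sun)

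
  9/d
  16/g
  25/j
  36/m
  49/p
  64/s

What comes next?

First component: perfect squares: 3², 4², 5², …; 9, 16, 25, 36, 49, 64 → 81.
Letter goes d, g, j, m, p, s → v (letters move forward 3 places in the alphabet).
Putting it together: 81/v.

81/v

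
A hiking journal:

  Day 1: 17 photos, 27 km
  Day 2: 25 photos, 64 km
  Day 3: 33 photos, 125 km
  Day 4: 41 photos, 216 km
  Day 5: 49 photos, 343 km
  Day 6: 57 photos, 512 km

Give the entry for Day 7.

65 photos, 729 km

Photos: 17, 25, 33, 41, 49, 57 → 65 (+8 each step).
Km: perfect cubes: 3³, 4³, 5³, …; 27, 64, 125, 216, 343, 512 → 729.
Putting it together: 65 photos, 729 km.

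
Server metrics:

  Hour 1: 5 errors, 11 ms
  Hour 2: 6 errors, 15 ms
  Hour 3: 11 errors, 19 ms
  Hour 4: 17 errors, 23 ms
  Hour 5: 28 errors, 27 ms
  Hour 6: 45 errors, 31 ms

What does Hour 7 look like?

Errors — each term is the sum of the two before it: 5, 6, 11, 17, 28, 45 → 73.
Ms — +4 each step: 11, 15, 19, 23, 27, 31 → 35.
Putting it together: 73 errors, 35 ms.

73 errors, 35 ms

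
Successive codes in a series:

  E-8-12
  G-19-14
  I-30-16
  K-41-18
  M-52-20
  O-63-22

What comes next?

For the letter, letters move forward 2 places in the alphabet: E, G, I, K, M, O → Q.
Second component: 8, 19, 30, 41, 52, 63 → 74 (+11 each step).
Third component: +2 each step, so 12, 14, 16, 18, 20, 22 → 24.
Combining the parts gives Q-74-24.

Q-74-24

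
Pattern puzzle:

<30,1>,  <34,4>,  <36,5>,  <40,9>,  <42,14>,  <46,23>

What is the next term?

First slot: alternating steps +4, +2, +4, +2, …; 30, 34, 36, 40, 42, 46 → 48.
Second slot — each term is the sum of the two before it: 1, 4, 5, 9, 14, 23 → 37.
Combining the parts gives <48,37>.

<48,37>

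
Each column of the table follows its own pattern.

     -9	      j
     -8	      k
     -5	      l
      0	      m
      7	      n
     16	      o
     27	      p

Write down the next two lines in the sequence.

40  q; 55  r

First component: differences are 1, 3, 5, … (increasing by 2 each time), so -9, -8, -5, 0, 7, 16, 27 → 40 → 55.
Letter goes j, k, l, m, n, o, p → q → r (letters move forward 1 place in the alphabet).
Putting the parts together: 40  q and then 55  r.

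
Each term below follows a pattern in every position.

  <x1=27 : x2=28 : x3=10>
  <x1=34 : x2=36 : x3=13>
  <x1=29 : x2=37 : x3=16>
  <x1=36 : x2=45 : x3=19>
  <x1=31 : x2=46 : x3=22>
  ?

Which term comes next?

<x1=38 : x2=54 : x3=25>

For the x1, alternating steps +7, −5, +7, −5, …: 27, 34, 29, 36, 31 → 38.
X2: alternating steps +8, +1, +8, +1, …; 28, 36, 37, 45, 46 → 54.
X3: +3 each step, so 10, 13, 16, 19, 22 → 25.
So the next term is <x1=38 : x2=54 : x3=25>.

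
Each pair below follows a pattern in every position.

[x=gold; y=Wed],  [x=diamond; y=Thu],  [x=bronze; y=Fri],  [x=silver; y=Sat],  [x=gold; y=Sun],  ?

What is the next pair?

X goes gold, diamond, bronze, silver, gold → diamond (repeats gold → diamond → bronze → silver).
Y goes Wed, Thu, Fri, Sat, Sun → Mon (runs through the weekdays Mon→Sun).
Combining the parts gives [x=diamond; y=Mon].

[x=diamond; y=Mon]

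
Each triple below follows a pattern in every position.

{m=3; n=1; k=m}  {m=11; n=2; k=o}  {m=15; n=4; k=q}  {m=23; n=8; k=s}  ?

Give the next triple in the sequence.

{m=27; n=16; k=u}

M: alternating steps +8, +4, +8, +4, …, so 3, 11, 15, 23 → 27.
N: 1, 2, 4, 8 → 16 (×2 each step).
K — letters move forward 2 places in the alphabet: m, o, q, s → u.
Combining the parts gives {m=27; n=16; k=u}.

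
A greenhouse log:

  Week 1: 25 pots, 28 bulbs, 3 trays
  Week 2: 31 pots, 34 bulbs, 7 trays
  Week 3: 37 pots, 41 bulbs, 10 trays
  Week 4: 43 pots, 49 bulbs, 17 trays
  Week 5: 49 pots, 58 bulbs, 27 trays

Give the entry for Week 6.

Pots: +6 each step; 25, 31, 37, 43, 49 → 55.
Bulbs: 28, 34, 41, 49, 58 → 68 (differences are 6, 7, 8, … (increasing by 1 each time)).
Trays goes 3, 7, 10, 17, 27 → 44 (each term is the sum of the two before it).
Putting it together: 55 pots, 68 bulbs, 44 trays.

55 pots, 68 bulbs, 44 trays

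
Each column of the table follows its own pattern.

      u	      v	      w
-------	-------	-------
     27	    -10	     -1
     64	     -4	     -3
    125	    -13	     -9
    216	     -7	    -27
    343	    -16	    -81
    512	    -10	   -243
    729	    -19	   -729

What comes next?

1000  -13  -2187

Column u — perfect cubes: 3³, 4³, 5³, …: 27, 64, 125, 216, 343, 512, 729 → 1000.
Column v — alternating steps +6, −9, +6, −9, …: -10, -4, -13, -7, -16, -10, -19 → -13.
Column w goes -1, -3, -9, -27, -81, -243, -729 → -2187 (×3 each step).
So the next row is 1000  -13  -2187.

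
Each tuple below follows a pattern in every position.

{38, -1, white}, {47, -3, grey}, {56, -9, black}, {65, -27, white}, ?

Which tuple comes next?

{74, -81, grey}

First value goes 38, 47, 56, 65 → 74 (+9 each step).
For the second value, ×3 each step: -1, -3, -9, -27 → -81.
Shade goes white, grey, black, white → grey (repeats white → grey → black).
So the next tuple is {74, -81, grey}.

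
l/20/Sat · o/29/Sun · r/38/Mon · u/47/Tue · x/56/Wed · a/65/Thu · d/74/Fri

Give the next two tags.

Letter goes l, o, r, u, x, a, d → g → j (letters move forward 3 places in the alphabet, wrapping Z→A).
Second component: +9 each step; 20, 29, 38, 47, 56, 65, 74 → 83 → 92.
Day: runs through the weekdays Mon→Sun; Sat, Sun, Mon, Tue, Wed, Thu, Fri → Sat → Sun.
Putting the parts together: g/83/Sat and then j/92/Sun.

g/83/Sat, j/92/Sun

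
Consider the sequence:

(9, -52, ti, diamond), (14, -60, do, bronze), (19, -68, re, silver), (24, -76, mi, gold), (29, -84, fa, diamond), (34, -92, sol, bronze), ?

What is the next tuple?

First value: 9, 14, 19, 24, 29, 34 → 39 (+5 each step).
Second value — −8 each step: -52, -60, -68, -76, -84, -92 → -100.
For the note, runs through the solfège scale do→ti: ti, do, re, mi, fa, sol → la.
Rank: repeats diamond → bronze → silver → gold, so diamond, bronze, silver, gold, diamond, bronze → silver.
Putting it together: (39, -100, la, silver).

(39, -100, la, silver)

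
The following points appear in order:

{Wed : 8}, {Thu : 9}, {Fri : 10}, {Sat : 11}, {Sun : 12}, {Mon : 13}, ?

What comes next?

Day — runs through the weekdays Mon→Sun: Wed, Thu, Fri, Sat, Sun, Mon → Tue.
Second value goes 8, 9, 10, 11, 12, 13 → 14 (+1 each step).
Putting it together: {Tue : 14}.

{Tue : 14}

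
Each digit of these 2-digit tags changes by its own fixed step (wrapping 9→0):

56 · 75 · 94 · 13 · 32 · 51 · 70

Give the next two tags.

99, 18

First digit: +2 each step, mod 10; 5, 7, 9, 1, 3, 5, 7 → 9 → 1.
Second digit: −1 each step, mod 10; 6, 5, 4, 3, 2, 1, 0 → 9 → 8.
Putting the parts together: 99 and then 18.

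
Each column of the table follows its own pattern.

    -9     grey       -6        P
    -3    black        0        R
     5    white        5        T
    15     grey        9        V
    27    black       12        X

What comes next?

First component — differences are 6, 8, 10, … (increasing by 2 each time): -9, -3, 5, 15, 27 → 41.
Shade goes grey, black, white, grey, black → white (repeats grey → black → white).
Third component — differences are 6, 5, 4, … (decreasing by 1 each time): -6, 0, 5, 9, 12 → 14.
Letter: letters move forward 2 places in the alphabet; P, R, T, V, X → Z.
So the next line is 41  white  14  Z.

41  white  14  Z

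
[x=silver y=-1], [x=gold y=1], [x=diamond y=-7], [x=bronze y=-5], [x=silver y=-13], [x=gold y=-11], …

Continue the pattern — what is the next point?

X: repeats silver → gold → diamond → bronze; silver, gold, diamond, bronze, silver, gold → diamond.
For the y, alternating steps +2, −8, +2, −8, …: -1, 1, -7, -5, -13, -11 → -19.
So the next point is [x=diamond y=-19].

[x=diamond y=-19]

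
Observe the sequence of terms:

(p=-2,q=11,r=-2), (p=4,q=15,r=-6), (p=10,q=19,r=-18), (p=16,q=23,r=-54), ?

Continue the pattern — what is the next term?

P goes -2, 4, 10, 16 → 22 (+6 each step).
For the q, +4 each step: 11, 15, 19, 23 → 27.
For the r, ×3 each step: -2, -6, -18, -54 → -162.
So the next term is (p=22,q=27,r=-162).

(p=22,q=27,r=-162)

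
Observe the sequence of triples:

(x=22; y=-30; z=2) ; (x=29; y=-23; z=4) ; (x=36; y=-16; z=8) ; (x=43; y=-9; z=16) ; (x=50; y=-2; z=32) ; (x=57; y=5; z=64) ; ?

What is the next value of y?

12

Y: +7 each step, so -30, -23, -16, -9, -2, 5 → 12.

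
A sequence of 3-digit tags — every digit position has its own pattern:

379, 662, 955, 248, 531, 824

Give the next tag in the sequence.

First digit: +3 each step, mod 10, so 3, 6, 9, 2, 5, 8 → 1.
Second digit — −1 each step, mod 10: 7, 6, 5, 4, 3, 2 → 1.
For the third digit, +3 each step, mod 10: 9, 2, 5, 8, 1, 4 → 7.
Putting it together: 117.

117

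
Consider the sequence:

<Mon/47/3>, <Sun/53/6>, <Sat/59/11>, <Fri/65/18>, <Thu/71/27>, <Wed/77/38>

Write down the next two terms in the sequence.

<Tue/83/51>, <Mon/89/66>

Day — runs backward through the weekdays Mon→Sun: Mon, Sun, Sat, Fri, Thu, Wed → Tue → Mon.
Second coordinate: +6 each step; 47, 53, 59, 65, 71, 77 → 83 → 89.
Third coordinate — differences are 3, 5, 7, … (increasing by 2 each time): 3, 6, 11, 18, 27, 38 → 51 → 66.
Putting the parts together: <Tue/83/51> and then <Mon/89/66>.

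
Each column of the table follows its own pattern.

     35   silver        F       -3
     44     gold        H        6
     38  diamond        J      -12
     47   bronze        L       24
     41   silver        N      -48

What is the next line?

50  gold  P  96

First component: alternating steps +9, −6, +9, −6, …, so 35, 44, 38, 47, 41 → 50.
Rank — repeats silver → gold → diamond → bronze: silver, gold, diamond, bronze, silver → gold.
Letter: F, H, J, L, N → P (letters move forward 2 places in the alphabet).
Fourth component — ×(-2) each step: -3, 6, -12, 24, -48 → 96.
Putting it together: 50  gold  P  96.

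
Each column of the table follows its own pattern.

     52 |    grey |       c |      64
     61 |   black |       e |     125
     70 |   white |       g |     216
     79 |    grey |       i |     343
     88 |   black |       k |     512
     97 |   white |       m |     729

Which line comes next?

106  grey  o  1000

For the first component, +9 each step: 52, 61, 70, 79, 88, 97 → 106.
Shade goes grey, black, white, grey, black, white → grey (repeats grey → black → white).
For the letter, letters move forward 2 places in the alphabet: c, e, g, i, k, m → o.
Fourth component: perfect cubes: 4³, 5³, 6³, …, so 64, 125, 216, 343, 512, 729 → 1000.
Combining the parts gives 106  grey  o  1000.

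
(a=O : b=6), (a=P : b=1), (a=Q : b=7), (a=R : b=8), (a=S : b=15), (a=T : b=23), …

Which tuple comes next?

(a=U : b=38)

A: O, P, Q, R, S, T → U (letters move forward 1 place in the alphabet).
For the b, each term is the sum of the two before it: 6, 1, 7, 8, 15, 23 → 38.
So the next tuple is (a=U : b=38).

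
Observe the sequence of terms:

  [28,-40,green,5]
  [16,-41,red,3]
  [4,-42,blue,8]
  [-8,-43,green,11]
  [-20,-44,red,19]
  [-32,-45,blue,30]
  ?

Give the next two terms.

First coordinate: −12 each step; 28, 16, 4, -8, -20, -32 → -44 → -56.
Second coordinate: −1 each step, so -40, -41, -42, -43, -44, -45 → -46 → -47.
For the colour, repeats green → red → blue: green, red, blue, green, red, blue → green → red.
Fourth coordinate: each term is the sum of the two before it, so 5, 3, 8, 11, 19, 30 → 49 → 79.
So the next two terms are [-44,-46,green,49] and [-56,-47,red,79].

[-44,-46,green,49], [-56,-47,red,79]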